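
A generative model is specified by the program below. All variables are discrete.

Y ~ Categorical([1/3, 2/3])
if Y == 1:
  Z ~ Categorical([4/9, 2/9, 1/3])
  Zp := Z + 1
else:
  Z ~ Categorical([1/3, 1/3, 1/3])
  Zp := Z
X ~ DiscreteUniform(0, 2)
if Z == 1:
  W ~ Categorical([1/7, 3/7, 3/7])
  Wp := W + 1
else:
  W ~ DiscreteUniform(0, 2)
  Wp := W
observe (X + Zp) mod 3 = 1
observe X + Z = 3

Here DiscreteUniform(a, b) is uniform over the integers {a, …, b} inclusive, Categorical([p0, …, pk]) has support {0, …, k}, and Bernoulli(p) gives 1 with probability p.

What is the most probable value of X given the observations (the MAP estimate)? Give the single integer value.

argmax_v P(X = v | obs) = 1

Enumerate traces; 6 have nonzero weight after conditioning:
  (Y=1, Z=1, X=2, W=0) weight 4/567
  (Y=1, Z=1, X=2, W=1) weight 4/189
  (Y=1, Z=1, X=2, W=2) weight 4/189
  (Y=1, Z=2, X=1, W=0) weight 2/81
  (Y=1, Z=2, X=1, W=1) weight 2/81
  (Y=1, Z=2, X=1, W=2) weight 2/81
Group by X:
  weight(X=1) = 2/27
  weight(X=2) = 4/81
Total weight = 2/27 + 4/81 = 10/81
P(X=1 | obs) = 2/27 / 10/81 = 3/5
P(X=2 | obs) = 4/81 / 10/81 = 2/5
argmax = 1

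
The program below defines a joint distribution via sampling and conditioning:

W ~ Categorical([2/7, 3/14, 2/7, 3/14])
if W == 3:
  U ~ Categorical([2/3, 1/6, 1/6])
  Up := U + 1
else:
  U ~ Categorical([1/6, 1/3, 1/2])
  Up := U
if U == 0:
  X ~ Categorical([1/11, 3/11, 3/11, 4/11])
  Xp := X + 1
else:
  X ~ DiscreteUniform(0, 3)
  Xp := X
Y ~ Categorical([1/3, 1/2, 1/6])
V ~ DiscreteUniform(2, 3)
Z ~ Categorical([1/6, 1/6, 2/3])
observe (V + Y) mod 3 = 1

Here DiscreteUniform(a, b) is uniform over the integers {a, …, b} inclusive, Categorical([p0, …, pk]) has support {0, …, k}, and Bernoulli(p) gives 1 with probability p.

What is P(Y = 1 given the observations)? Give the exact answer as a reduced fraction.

Enumerate traces; 288 have nonzero weight after conditioning:
  (W=0, U=0, X=0, Y=1, V=3, Z=0) weight 1/5544
  (W=0, U=0, X=0, Y=1, V=3, Z=1) weight 1/5544
  (W=0, U=0, X=0, Y=1, V=3, Z=2) weight 1/1386
  (W=0, U=0, X=0, Y=2, V=2, Z=0) weight 1/16632
  (W=0, U=0, X=0, Y=2, V=2, Z=1) weight 1/16632
  (W=0, U=0, X=0, Y=2, V=2, Z=2) weight 1/4158
  (W=0, U=0, X=1, Y=1, V=3, Z=0) weight 1/1848
  (W=0, U=0, X=1, Y=1, V=3, Z=1) weight 1/1848
  … 280 more
Group by Y:
  weight(Y=1) = 1/4
  weight(Y=2) = 1/12
Total weight = 1/4 + 1/12 = 1/3
P(Y=1 | obs) = 1/4 / 1/3 = 3/4
P(Y=2 | obs) = 1/12 / 1/3 = 1/4

P(Y = 1 | obs) = 3/4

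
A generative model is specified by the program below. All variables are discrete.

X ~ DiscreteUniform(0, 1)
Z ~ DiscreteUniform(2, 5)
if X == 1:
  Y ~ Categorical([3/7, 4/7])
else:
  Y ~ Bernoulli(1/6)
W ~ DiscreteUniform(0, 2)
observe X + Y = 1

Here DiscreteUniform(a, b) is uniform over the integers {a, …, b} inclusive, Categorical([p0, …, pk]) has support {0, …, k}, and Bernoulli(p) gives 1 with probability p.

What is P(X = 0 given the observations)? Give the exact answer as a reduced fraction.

Enumerate traces; 24 have nonzero weight after conditioning:
  (X=0, Z=2, Y=1, W=0) weight 1/144
  (X=0, Z=2, Y=1, W=1) weight 1/144
  (X=0, Z=2, Y=1, W=2) weight 1/144
  (X=0, Z=3, Y=1, W=0) weight 1/144
  (X=0, Z=3, Y=1, W=1) weight 1/144
  (X=0, Z=3, Y=1, W=2) weight 1/144
  (X=0, Z=4, Y=1, W=0) weight 1/144
  (X=0, Z=4, Y=1, W=1) weight 1/144
  (X=1, Z=2, Y=0, W=0) weight 1/56
  … 15 more
Group by X:
  weight(X=0) = 1/12
  weight(X=1) = 3/14
Total weight = 1/12 + 3/14 = 25/84
P(X=0 | obs) = 1/12 / 25/84 = 7/25
P(X=1 | obs) = 3/14 / 25/84 = 18/25

P(X = 0 | obs) = 7/25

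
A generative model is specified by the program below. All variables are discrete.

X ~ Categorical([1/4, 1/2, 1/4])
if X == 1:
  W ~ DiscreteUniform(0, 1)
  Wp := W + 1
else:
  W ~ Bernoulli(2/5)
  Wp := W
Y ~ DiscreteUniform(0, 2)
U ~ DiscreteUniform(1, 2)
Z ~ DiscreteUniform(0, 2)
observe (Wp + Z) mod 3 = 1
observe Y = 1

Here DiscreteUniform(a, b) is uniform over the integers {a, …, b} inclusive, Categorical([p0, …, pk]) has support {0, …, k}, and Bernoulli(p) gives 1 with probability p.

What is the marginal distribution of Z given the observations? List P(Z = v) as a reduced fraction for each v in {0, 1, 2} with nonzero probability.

P(Z=0) = 9/20, P(Z=1) = 3/10, P(Z=2) = 1/4

Enumerate traces; 12 have nonzero weight after conditioning:
  (X=0, W=0, Y=1, U=1, Z=1) weight 1/120
  (X=0, W=0, Y=1, U=2, Z=1) weight 1/120
  (X=0, W=1, Y=1, U=1, Z=0) weight 1/180
  (X=0, W=1, Y=1, U=2, Z=0) weight 1/180
  (X=1, W=0, Y=1, U=1, Z=0) weight 1/72
  (X=1, W=0, Y=1, U=2, Z=0) weight 1/72
  (X=1, W=1, Y=1, U=1, Z=2) weight 1/72
  (X=1, W=1, Y=1, U=2, Z=2) weight 1/72
  … 4 more
Group by Z:
  weight(Z=0) = 1/20
  weight(Z=1) = 1/30
  weight(Z=2) = 1/36
Total weight = 1/20 + 1/30 + 1/36 = 1/9
P(Z=0 | obs) = 1/20 / 1/9 = 9/20
P(Z=1 | obs) = 1/30 / 1/9 = 3/10
P(Z=2 | obs) = 1/36 / 1/9 = 1/4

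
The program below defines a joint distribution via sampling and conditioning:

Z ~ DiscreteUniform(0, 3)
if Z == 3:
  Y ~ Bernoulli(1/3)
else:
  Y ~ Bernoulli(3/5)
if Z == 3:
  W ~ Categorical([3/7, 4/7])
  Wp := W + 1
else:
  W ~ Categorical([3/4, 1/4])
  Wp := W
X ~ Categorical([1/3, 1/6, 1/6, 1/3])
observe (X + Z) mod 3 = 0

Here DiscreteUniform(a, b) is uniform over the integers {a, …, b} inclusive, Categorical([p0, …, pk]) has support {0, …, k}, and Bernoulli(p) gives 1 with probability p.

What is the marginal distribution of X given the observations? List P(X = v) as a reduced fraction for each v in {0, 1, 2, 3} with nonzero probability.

P(X=0) = 2/5, P(X=1) = 1/10, P(X=2) = 1/10, P(X=3) = 2/5

Enumerate traces; 24 have nonzero weight after conditioning:
  (Z=0, Y=0, W=0, X=0) weight 1/40
  (Z=0, Y=0, W=0, X=3) weight 1/40
  (Z=0, Y=0, W=1, X=0) weight 1/120
  (Z=0, Y=0, W=1, X=3) weight 1/120
  (Z=0, Y=1, W=0, X=0) weight 3/80
  (Z=0, Y=1, W=0, X=3) weight 3/80
  (Z=0, Y=1, W=1, X=0) weight 1/80
  (Z=0, Y=1, W=1, X=3) weight 1/80
  (Z=1, Y=0, W=0, X=2) weight 1/80
  (Z=2, Y=0, W=0, X=1) weight 1/80
  … 14 more
Group by X:
  weight(X=0) = 1/6
  weight(X=1) = 1/24
  weight(X=2) = 1/24
  weight(X=3) = 1/6
Total weight = 1/6 + 1/24 + 1/24 + 1/6 = 5/12
P(X=0 | obs) = 1/6 / 5/12 = 2/5
P(X=1 | obs) = 1/24 / 5/12 = 1/10
P(X=2 | obs) = 1/24 / 5/12 = 1/10
P(X=3 | obs) = 1/6 / 5/12 = 2/5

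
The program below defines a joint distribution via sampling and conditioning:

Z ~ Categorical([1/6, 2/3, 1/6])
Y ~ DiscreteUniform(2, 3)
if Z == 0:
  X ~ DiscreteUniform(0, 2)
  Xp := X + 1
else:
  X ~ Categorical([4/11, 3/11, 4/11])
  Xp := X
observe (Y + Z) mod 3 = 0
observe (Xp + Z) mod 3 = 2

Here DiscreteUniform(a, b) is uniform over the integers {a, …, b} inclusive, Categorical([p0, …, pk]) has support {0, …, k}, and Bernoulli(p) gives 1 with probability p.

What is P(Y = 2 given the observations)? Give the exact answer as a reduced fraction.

P(Y = 2 | obs) = 36/47

Enumerate traces; 2 have nonzero weight after conditioning:
  (Z=0, Y=3, X=1) weight 1/36
  (Z=1, Y=2, X=1) weight 1/11
Group by Y:
  weight(Y=2) = 1/11
  weight(Y=3) = 1/36
Total weight = 1/11 + 1/36 = 47/396
P(Y=2 | obs) = 1/11 / 47/396 = 36/47
P(Y=3 | obs) = 1/36 / 47/396 = 11/47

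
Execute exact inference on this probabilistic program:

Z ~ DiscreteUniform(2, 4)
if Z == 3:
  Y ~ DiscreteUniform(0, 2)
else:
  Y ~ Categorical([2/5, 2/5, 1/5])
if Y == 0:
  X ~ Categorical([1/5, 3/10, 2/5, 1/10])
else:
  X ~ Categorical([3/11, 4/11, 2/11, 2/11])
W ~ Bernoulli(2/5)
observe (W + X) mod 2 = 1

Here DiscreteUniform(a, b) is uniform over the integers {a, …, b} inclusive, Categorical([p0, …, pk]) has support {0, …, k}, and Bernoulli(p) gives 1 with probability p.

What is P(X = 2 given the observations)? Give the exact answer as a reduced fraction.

Enumerate traces; 36 have nonzero weight after conditioning:
  (Z=2, Y=0, X=0, W=1) weight 4/375
  (Z=2, Y=0, X=1, W=0) weight 3/125
  (Z=2, Y=0, X=2, W=1) weight 8/375
  (Z=2, Y=0, X=3, W=0) weight 1/125
  (Z=2, Y=1, X=0, W=1) weight 4/275
  (Z=2, Y=1, X=1, W=0) weight 8/275
  (Z=2, Y=1, X=2, W=1) weight 8/825
  (Z=2, Y=1, X=3, W=0) weight 4/275
  … 28 more
Group by X:
  weight(X=0) = 1214/12375
  weight(X=1) = 1681/8250
  weight(X=2) = 436/4125
  weight(X=3) = 249/2750
Total weight = 1214/12375 + 1681/8250 + 436/4125 + 249/2750 = 6164/12375
P(X=0 | obs) = 1214/12375 / 6164/12375 = 607/3082
P(X=1 | obs) = 1681/8250 / 6164/12375 = 5043/12328
P(X=2 | obs) = 436/4125 / 6164/12375 = 327/1541
P(X=3 | obs) = 249/2750 / 6164/12375 = 2241/12328

P(X = 2 | obs) = 327/1541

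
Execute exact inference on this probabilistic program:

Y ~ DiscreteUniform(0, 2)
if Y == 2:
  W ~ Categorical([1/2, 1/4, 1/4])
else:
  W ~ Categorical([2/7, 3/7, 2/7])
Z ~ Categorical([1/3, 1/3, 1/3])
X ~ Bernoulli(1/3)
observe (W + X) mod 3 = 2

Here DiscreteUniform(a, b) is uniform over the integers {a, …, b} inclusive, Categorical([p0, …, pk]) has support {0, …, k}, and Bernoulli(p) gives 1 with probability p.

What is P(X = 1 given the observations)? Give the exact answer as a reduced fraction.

P(X = 1 | obs) = 31/77

Enumerate traces; 18 have nonzero weight after conditioning:
  (Y=0, W=1, Z=0, X=1) weight 1/63
  (Y=0, W=1, Z=1, X=1) weight 1/63
  (Y=0, W=1, Z=2, X=1) weight 1/63
  (Y=0, W=2, Z=0, X=0) weight 4/189
  (Y=0, W=2, Z=1, X=0) weight 4/189
  (Y=0, W=2, Z=2, X=0) weight 4/189
  (Y=1, W=1, Z=0, X=1) weight 1/63
  (Y=1, W=1, Z=1, X=1) weight 1/63
  … 10 more
Group by X:
  weight(X=0) = 23/126
  weight(X=1) = 31/252
Total weight = 23/126 + 31/252 = 11/36
P(X=0 | obs) = 23/126 / 11/36 = 46/77
P(X=1 | obs) = 31/252 / 11/36 = 31/77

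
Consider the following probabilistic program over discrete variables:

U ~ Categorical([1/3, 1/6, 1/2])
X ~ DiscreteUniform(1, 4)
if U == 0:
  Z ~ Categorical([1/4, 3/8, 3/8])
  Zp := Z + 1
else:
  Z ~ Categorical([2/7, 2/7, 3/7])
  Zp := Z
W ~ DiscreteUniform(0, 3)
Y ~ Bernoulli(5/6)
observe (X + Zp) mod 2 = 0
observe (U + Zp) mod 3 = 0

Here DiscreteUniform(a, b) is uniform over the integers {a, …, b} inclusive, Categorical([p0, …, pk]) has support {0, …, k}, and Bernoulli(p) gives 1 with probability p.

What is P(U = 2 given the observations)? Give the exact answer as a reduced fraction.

P(U = 2 | obs) = 8/19

Enumerate traces; 48 have nonzero weight after conditioning:
  (U=0, X=1, Z=2, W=0, Y=0) weight 1/768
  (U=0, X=1, Z=2, W=0, Y=1) weight 5/768
  (U=0, X=1, Z=2, W=1, Y=0) weight 1/768
  (U=0, X=1, Z=2, W=1, Y=1) weight 5/768
  (U=0, X=1, Z=2, W=2, Y=0) weight 1/768
  (U=0, X=1, Z=2, W=2, Y=1) weight 5/768
  (U=0, X=1, Z=2, W=3, Y=0) weight 1/768
  (U=0, X=1, Z=2, W=3, Y=1) weight 5/768
  (U=1, X=2, Z=2, W=0, Y=0) weight 1/1344
  (U=2, X=1, Z=1, W=0, Y=0) weight 1/672
  … 38 more
Group by U:
  weight(U=0) = 1/16
  weight(U=1) = 1/28
  weight(U=2) = 1/14
Total weight = 1/16 + 1/28 + 1/14 = 19/112
P(U=0 | obs) = 1/16 / 19/112 = 7/19
P(U=1 | obs) = 1/28 / 19/112 = 4/19
P(U=2 | obs) = 1/14 / 19/112 = 8/19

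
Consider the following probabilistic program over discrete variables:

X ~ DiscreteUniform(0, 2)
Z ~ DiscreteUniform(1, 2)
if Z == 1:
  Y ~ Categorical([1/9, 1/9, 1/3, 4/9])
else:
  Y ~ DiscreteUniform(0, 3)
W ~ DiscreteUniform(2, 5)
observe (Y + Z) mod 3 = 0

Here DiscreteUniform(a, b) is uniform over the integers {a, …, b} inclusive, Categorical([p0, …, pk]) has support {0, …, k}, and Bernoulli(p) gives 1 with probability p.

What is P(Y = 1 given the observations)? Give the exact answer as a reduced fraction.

Enumerate traces; 24 have nonzero weight after conditioning:
  (X=0, Z=1, Y=2, W=2) weight 1/72
  (X=0, Z=1, Y=2, W=3) weight 1/72
  (X=0, Z=1, Y=2, W=4) weight 1/72
  (X=0, Z=1, Y=2, W=5) weight 1/72
  (X=0, Z=2, Y=1, W=2) weight 1/96
  (X=0, Z=2, Y=1, W=3) weight 1/96
  (X=0, Z=2, Y=1, W=4) weight 1/96
  (X=0, Z=2, Y=1, W=5) weight 1/96
  … 16 more
Group by Y:
  weight(Y=1) = 1/8
  weight(Y=2) = 1/6
Total weight = 1/8 + 1/6 = 7/24
P(Y=1 | obs) = 1/8 / 7/24 = 3/7
P(Y=2 | obs) = 1/6 / 7/24 = 4/7

P(Y = 1 | obs) = 3/7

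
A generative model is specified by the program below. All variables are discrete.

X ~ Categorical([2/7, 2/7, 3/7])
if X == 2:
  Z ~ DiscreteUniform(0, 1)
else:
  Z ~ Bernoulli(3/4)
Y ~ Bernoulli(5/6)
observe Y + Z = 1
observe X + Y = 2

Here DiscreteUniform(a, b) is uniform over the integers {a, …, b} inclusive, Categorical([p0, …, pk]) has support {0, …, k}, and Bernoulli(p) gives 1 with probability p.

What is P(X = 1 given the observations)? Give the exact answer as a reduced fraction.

P(X = 1 | obs) = 5/8

Enumerate traces; 2 have nonzero weight after conditioning:
  (X=1, Z=0, Y=1) weight 5/84
  (X=2, Z=1, Y=0) weight 1/28
Group by X:
  weight(X=1) = 5/84
  weight(X=2) = 1/28
Total weight = 5/84 + 1/28 = 2/21
P(X=1 | obs) = 5/84 / 2/21 = 5/8
P(X=2 | obs) = 1/28 / 2/21 = 3/8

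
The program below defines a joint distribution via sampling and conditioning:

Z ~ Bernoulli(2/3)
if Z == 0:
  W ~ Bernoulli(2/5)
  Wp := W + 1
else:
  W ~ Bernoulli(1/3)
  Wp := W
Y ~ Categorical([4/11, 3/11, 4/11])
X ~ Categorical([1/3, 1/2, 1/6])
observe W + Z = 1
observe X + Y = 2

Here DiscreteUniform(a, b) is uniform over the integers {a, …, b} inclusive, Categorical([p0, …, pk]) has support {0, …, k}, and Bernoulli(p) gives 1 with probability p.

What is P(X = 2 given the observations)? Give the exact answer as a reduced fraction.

P(X = 2 | obs) = 4/21

Enumerate traces; 6 have nonzero weight after conditioning:
  (Z=0, W=1, Y=0, X=2) weight 4/495
  (Z=0, W=1, Y=1, X=1) weight 1/55
  (Z=0, W=1, Y=2, X=0) weight 8/495
  (Z=1, W=0, Y=0, X=2) weight 8/297
  (Z=1, W=0, Y=1, X=1) weight 2/33
  (Z=1, W=0, Y=2, X=0) weight 16/297
Group by X:
  weight(X=0) = 104/1485
  weight(X=1) = 13/165
  weight(X=2) = 52/1485
Total weight = 104/1485 + 13/165 + 52/1485 = 91/495
P(X=0 | obs) = 104/1485 / 91/495 = 8/21
P(X=1 | obs) = 13/165 / 91/495 = 3/7
P(X=2 | obs) = 52/1485 / 91/495 = 4/21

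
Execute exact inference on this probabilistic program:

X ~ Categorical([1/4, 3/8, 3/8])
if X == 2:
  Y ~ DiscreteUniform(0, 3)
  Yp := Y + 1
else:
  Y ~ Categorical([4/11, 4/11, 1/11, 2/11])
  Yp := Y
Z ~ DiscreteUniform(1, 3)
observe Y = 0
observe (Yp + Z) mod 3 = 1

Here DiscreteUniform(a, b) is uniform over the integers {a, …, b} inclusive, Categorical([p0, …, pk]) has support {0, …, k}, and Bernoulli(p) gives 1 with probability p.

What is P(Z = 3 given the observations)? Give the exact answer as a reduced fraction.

Enumerate traces; 3 have nonzero weight after conditioning:
  (X=0, Y=0, Z=1) weight 1/33
  (X=1, Y=0, Z=1) weight 1/22
  (X=2, Y=0, Z=3) weight 1/32
Group by Z:
  weight(Z=1) = 5/66
  weight(Z=3) = 1/32
Total weight = 5/66 + 1/32 = 113/1056
P(Z=1 | obs) = 5/66 / 113/1056 = 80/113
P(Z=3 | obs) = 1/32 / 113/1056 = 33/113

P(Z = 3 | obs) = 33/113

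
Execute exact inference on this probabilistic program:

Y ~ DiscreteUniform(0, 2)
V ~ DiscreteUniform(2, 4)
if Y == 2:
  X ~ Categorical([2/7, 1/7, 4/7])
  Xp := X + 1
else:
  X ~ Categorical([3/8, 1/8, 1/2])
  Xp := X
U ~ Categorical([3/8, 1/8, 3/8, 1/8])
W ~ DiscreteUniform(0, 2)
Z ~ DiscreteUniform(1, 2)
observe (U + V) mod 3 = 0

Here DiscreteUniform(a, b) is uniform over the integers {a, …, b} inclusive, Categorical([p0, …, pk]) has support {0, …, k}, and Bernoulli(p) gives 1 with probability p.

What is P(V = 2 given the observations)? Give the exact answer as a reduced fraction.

P(V = 2 | obs) = 1/8

Enumerate traces; 216 have nonzero weight after conditioning:
  (Y=0, V=2, X=0, U=1, W=0, Z=1) weight 1/1152
  (Y=0, V=2, X=0, U=1, W=0, Z=2) weight 1/1152
  (Y=0, V=2, X=0, U=1, W=1, Z=1) weight 1/1152
  (Y=0, V=2, X=0, U=1, W=1, Z=2) weight 1/1152
  (Y=0, V=2, X=0, U=1, W=2, Z=1) weight 1/1152
  (Y=0, V=2, X=0, U=1, W=2, Z=2) weight 1/1152
  (Y=0, V=2, X=1, U=1, W=0, Z=1) weight 1/3456
  (Y=0, V=2, X=1, U=1, W=0, Z=2) weight 1/3456
  (Y=0, V=3, X=0, U=0, W=0, Z=1) weight 1/384
  (Y=0, V=4, X=0, U=2, W=0, Z=1) weight 1/384
  … 206 more
Group by V:
  weight(V=2) = 1/24
  weight(V=3) = 1/6
  weight(V=4) = 1/8
Total weight = 1/24 + 1/6 + 1/8 = 1/3
P(V=2 | obs) = 1/24 / 1/3 = 1/8
P(V=3 | obs) = 1/6 / 1/3 = 1/2
P(V=4 | obs) = 1/8 / 1/3 = 3/8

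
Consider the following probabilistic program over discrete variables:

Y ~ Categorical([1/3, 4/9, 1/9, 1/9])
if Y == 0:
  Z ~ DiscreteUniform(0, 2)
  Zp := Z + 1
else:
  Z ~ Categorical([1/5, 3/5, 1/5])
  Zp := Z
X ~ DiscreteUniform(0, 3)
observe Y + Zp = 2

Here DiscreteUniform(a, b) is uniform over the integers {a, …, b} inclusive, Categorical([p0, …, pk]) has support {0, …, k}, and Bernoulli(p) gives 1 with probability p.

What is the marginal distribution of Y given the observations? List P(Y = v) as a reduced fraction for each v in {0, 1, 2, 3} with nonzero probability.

P(Y=0) = 5/18, P(Y=1) = 2/3, P(Y=2) = 1/18

Enumerate traces; 12 have nonzero weight after conditioning:
  (Y=0, Z=1, X=0) weight 1/36
  (Y=0, Z=1, X=1) weight 1/36
  (Y=0, Z=1, X=2) weight 1/36
  (Y=0, Z=1, X=3) weight 1/36
  (Y=1, Z=1, X=0) weight 1/15
  (Y=1, Z=1, X=1) weight 1/15
  (Y=1, Z=1, X=2) weight 1/15
  (Y=1, Z=1, X=3) weight 1/15
  (Y=2, Z=0, X=0) weight 1/180
  … 3 more
Group by Y:
  weight(Y=0) = 1/9
  weight(Y=1) = 4/15
  weight(Y=2) = 1/45
Total weight = 1/9 + 4/15 + 1/45 = 2/5
P(Y=0 | obs) = 1/9 / 2/5 = 5/18
P(Y=1 | obs) = 4/15 / 2/5 = 2/3
P(Y=2 | obs) = 1/45 / 2/5 = 1/18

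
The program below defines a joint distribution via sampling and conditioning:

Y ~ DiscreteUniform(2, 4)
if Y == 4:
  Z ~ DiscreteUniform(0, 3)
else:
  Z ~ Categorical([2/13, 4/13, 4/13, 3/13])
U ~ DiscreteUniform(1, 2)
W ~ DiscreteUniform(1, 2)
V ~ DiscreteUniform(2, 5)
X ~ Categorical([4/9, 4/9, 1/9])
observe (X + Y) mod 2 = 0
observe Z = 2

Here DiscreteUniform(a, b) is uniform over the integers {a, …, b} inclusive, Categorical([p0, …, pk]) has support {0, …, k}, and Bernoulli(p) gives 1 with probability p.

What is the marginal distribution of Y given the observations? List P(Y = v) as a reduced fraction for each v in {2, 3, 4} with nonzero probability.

P(Y=2) = 80/209, P(Y=3) = 64/209, P(Y=4) = 65/209

Enumerate traces; 80 have nonzero weight after conditioning:
  (Y=2, Z=2, U=1, W=1, V=2, X=0) weight 1/351
  (Y=2, Z=2, U=1, W=1, V=2, X=2) weight 1/1404
  (Y=2, Z=2, U=1, W=1, V=3, X=0) weight 1/351
  (Y=2, Z=2, U=1, W=1, V=3, X=2) weight 1/1404
  (Y=2, Z=2, U=1, W=1, V=4, X=0) weight 1/351
  (Y=2, Z=2, U=1, W=1, V=4, X=2) weight 1/1404
  (Y=2, Z=2, U=1, W=1, V=5, X=0) weight 1/351
  (Y=2, Z=2, U=1, W=1, V=5, X=2) weight 1/1404
  (Y=3, Z=2, U=1, W=1, V=2, X=1) weight 1/351
  (Y=4, Z=2, U=1, W=1, V=2, X=0) weight 1/432
  … 70 more
Group by Y:
  weight(Y=2) = 20/351
  weight(Y=3) = 16/351
  weight(Y=4) = 5/108
Total weight = 20/351 + 16/351 + 5/108 = 209/1404
P(Y=2 | obs) = 20/351 / 209/1404 = 80/209
P(Y=3 | obs) = 16/351 / 209/1404 = 64/209
P(Y=4 | obs) = 5/108 / 209/1404 = 65/209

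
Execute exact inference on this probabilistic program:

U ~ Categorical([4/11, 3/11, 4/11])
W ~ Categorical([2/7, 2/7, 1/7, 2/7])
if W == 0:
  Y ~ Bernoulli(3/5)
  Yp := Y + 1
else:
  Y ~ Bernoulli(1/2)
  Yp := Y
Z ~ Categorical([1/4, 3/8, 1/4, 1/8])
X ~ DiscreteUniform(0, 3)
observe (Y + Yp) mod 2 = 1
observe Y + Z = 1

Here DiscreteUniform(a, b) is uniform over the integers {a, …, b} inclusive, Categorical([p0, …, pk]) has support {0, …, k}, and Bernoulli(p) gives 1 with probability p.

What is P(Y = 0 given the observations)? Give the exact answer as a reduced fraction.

Enumerate traces; 24 have nonzero weight after conditioning:
  (U=0, W=0, Y=0, Z=1, X=0) weight 3/770
  (U=0, W=0, Y=0, Z=1, X=1) weight 3/770
  (U=0, W=0, Y=0, Z=1, X=2) weight 3/770
  (U=0, W=0, Y=0, Z=1, X=3) weight 3/770
  (U=0, W=0, Y=1, Z=0, X=0) weight 3/770
  (U=0, W=0, Y=1, Z=0, X=1) weight 3/770
  (U=0, W=0, Y=1, Z=0, X=2) weight 3/770
  (U=0, W=0, Y=1, Z=0, X=3) weight 3/770
  … 16 more
Group by Y:
  weight(Y=0) = 3/70
  weight(Y=1) = 3/70
Total weight = 3/70 + 3/70 = 3/35
P(Y=0 | obs) = 3/70 / 3/35 = 1/2
P(Y=1 | obs) = 3/70 / 3/35 = 1/2

P(Y = 0 | obs) = 1/2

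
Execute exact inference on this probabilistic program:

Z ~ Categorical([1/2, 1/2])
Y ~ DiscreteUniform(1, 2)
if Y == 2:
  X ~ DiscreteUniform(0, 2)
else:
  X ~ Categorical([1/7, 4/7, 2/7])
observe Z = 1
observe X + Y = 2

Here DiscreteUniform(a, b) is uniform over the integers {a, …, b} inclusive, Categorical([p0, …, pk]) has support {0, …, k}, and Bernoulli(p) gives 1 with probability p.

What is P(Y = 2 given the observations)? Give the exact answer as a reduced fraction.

P(Y = 2 | obs) = 7/19

Enumerate traces; 2 have nonzero weight after conditioning:
  (Z=1, Y=1, X=1) weight 1/7
  (Z=1, Y=2, X=0) weight 1/12
Group by Y:
  weight(Y=1) = 1/7
  weight(Y=2) = 1/12
Total weight = 1/7 + 1/12 = 19/84
P(Y=1 | obs) = 1/7 / 19/84 = 12/19
P(Y=2 | obs) = 1/12 / 19/84 = 7/19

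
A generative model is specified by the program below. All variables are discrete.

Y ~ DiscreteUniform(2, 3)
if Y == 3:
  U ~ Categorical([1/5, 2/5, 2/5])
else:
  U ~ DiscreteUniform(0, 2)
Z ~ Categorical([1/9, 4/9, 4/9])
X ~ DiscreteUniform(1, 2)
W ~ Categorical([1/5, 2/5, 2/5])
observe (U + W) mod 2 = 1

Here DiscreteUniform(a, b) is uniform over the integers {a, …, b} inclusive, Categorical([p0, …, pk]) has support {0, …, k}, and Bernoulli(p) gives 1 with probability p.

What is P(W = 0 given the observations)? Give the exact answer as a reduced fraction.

Enumerate traces; 48 have nonzero weight after conditioning:
  (Y=2, U=0, Z=0, X=1, W=1) weight 1/270
  (Y=2, U=0, Z=0, X=2, W=1) weight 1/270
  (Y=2, U=0, Z=1, X=1, W=1) weight 2/135
  (Y=2, U=0, Z=1, X=2, W=1) weight 2/135
  (Y=2, U=0, Z=2, X=1, W=1) weight 2/135
  (Y=2, U=0, Z=2, X=2, W=1) weight 2/135
  (Y=2, U=1, Z=0, X=1, W=0) weight 1/540
  (Y=2, U=1, Z=0, X=1, W=2) weight 1/270
  … 40 more
Group by W:
  weight(W=0) = 11/150
  weight(W=1) = 19/75
  weight(W=2) = 11/75
Total weight = 11/150 + 19/75 + 11/75 = 71/150
P(W=0 | obs) = 11/150 / 71/150 = 11/71
P(W=1 | obs) = 19/75 / 71/150 = 38/71
P(W=2 | obs) = 11/75 / 71/150 = 22/71

P(W = 0 | obs) = 11/71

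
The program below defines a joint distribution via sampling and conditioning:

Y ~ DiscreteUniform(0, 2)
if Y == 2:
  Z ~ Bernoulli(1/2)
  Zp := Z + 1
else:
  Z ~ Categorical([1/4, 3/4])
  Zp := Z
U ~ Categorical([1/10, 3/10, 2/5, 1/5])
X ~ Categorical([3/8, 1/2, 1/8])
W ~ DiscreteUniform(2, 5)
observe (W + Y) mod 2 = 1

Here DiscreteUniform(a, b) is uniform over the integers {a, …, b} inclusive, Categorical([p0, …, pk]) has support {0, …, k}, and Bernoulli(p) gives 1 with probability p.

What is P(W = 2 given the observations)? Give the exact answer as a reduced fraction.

Enumerate traces; 144 have nonzero weight after conditioning:
  (Y=0, Z=0, U=0, X=0, W=3) weight 1/1280
  (Y=0, Z=0, U=0, X=0, W=5) weight 1/1280
  (Y=0, Z=0, U=0, X=1, W=3) weight 1/960
  (Y=0, Z=0, U=0, X=1, W=5) weight 1/960
  (Y=0, Z=0, U=0, X=2, W=3) weight 1/3840
  (Y=0, Z=0, U=0, X=2, W=5) weight 1/3840
  (Y=0, Z=0, U=1, X=0, W=3) weight 3/1280
  (Y=0, Z=0, U=1, X=0, W=5) weight 3/1280
  (Y=1, Z=0, U=0, X=0, W=2) weight 1/1280
  (Y=1, Z=0, U=0, X=0, W=4) weight 1/1280
  … 134 more
Group by W:
  weight(W=2) = 1/12
  weight(W=3) = 1/6
  weight(W=4) = 1/12
  weight(W=5) = 1/6
Total weight = 1/12 + 1/6 + 1/12 + 1/6 = 1/2
P(W=2 | obs) = 1/12 / 1/2 = 1/6
P(W=3 | obs) = 1/6 / 1/2 = 1/3
P(W=4 | obs) = 1/12 / 1/2 = 1/6
P(W=5 | obs) = 1/6 / 1/2 = 1/3

P(W = 2 | obs) = 1/6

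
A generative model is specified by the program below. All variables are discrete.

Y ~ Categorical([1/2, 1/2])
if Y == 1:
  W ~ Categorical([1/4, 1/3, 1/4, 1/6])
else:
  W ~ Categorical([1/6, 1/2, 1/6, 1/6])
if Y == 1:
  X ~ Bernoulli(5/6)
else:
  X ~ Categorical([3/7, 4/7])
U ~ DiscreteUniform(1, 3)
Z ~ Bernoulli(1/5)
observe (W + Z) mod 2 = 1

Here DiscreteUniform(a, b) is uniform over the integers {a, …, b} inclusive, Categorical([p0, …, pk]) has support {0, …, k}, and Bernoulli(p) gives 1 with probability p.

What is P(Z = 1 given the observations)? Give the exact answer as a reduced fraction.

Enumerate traces; 48 have nonzero weight after conditioning:
  (Y=0, W=0, X=0, U=1, Z=1) weight 1/420
  (Y=0, W=0, X=0, U=2, Z=1) weight 1/420
  (Y=0, W=0, X=0, U=3, Z=1) weight 1/420
  (Y=0, W=0, X=1, U=1, Z=1) weight 1/315
  (Y=0, W=0, X=1, U=2, Z=1) weight 1/315
  (Y=0, W=0, X=1, U=3, Z=1) weight 1/315
  (Y=0, W=1, X=0, U=1, Z=0) weight 1/35
  (Y=0, W=1, X=0, U=2, Z=0) weight 1/35
  … 40 more
Group by Z:
  weight(Z=0) = 7/15
  weight(Z=1) = 1/12
Total weight = 7/15 + 1/12 = 11/20
P(Z=0 | obs) = 7/15 / 11/20 = 28/33
P(Z=1 | obs) = 1/12 / 11/20 = 5/33

P(Z = 1 | obs) = 5/33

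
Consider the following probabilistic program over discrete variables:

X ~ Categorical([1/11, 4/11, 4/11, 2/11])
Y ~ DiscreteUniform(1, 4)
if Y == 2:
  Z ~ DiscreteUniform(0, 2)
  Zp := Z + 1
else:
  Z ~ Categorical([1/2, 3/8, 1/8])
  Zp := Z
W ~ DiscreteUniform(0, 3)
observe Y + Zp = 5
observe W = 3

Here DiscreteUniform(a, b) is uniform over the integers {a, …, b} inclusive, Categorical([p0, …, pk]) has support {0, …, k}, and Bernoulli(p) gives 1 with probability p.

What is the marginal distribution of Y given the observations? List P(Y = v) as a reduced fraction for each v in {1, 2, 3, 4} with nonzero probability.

Enumerate traces; 12 have nonzero weight after conditioning:
  (X=0, Y=2, Z=2, W=3) weight 1/528
  (X=0, Y=3, Z=2, W=3) weight 1/1408
  (X=0, Y=4, Z=1, W=3) weight 3/1408
  (X=1, Y=2, Z=2, W=3) weight 1/132
  (X=1, Y=3, Z=2, W=3) weight 1/352
  (X=1, Y=4, Z=1, W=3) weight 3/352
  (X=2, Y=2, Z=2, W=3) weight 1/132
  (X=2, Y=3, Z=2, W=3) weight 1/352
  … 4 more
Group by Y:
  weight(Y=2) = 1/48
  weight(Y=3) = 1/128
  weight(Y=4) = 3/128
Total weight = 1/48 + 1/128 + 3/128 = 5/96
P(Y=2 | obs) = 1/48 / 5/96 = 2/5
P(Y=3 | obs) = 1/128 / 5/96 = 3/20
P(Y=4 | obs) = 3/128 / 5/96 = 9/20

P(Y=2) = 2/5, P(Y=3) = 3/20, P(Y=4) = 9/20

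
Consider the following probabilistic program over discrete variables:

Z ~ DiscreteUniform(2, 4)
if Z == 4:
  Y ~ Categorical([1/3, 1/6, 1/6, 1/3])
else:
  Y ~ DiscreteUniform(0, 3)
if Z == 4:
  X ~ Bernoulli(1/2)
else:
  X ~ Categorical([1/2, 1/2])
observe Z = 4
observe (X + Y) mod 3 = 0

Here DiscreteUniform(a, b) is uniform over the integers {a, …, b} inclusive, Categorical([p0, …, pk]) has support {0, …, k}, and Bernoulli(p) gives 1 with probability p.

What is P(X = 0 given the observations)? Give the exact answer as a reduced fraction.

Enumerate traces; 3 have nonzero weight after conditioning:
  (Z=4, Y=0, X=0) weight 1/18
  (Z=4, Y=2, X=1) weight 1/36
  (Z=4, Y=3, X=0) weight 1/18
Group by X:
  weight(X=0) = 1/9
  weight(X=1) = 1/36
Total weight = 1/9 + 1/36 = 5/36
P(X=0 | obs) = 1/9 / 5/36 = 4/5
P(X=1 | obs) = 1/36 / 5/36 = 1/5

P(X = 0 | obs) = 4/5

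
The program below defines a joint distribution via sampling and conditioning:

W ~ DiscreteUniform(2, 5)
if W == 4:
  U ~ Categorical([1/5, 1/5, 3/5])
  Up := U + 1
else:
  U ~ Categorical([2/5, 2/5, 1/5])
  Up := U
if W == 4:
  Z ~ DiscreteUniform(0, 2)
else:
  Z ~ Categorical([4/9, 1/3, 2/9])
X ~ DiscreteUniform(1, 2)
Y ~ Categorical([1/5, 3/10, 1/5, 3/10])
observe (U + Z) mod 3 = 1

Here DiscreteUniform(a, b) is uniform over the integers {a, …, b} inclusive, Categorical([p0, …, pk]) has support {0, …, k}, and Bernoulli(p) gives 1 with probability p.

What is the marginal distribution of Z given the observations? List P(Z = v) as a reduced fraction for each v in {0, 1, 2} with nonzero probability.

Enumerate traces; 96 have nonzero weight after conditioning:
  (W=2, U=0, Z=1, X=1, Y=0) weight 1/300
  (W=2, U=0, Z=1, X=1, Y=1) weight 1/200
  (W=2, U=0, Z=1, X=1, Y=2) weight 1/300
  (W=2, U=0, Z=1, X=1, Y=3) weight 1/200
  (W=2, U=0, Z=1, X=2, Y=0) weight 1/300
  (W=2, U=0, Z=1, X=2, Y=1) weight 1/200
  (W=2, U=0, Z=1, X=2, Y=2) weight 1/300
  (W=2, U=0, Z=1, X=2, Y=3) weight 1/200
  (W=2, U=1, Z=0, X=1, Y=0) weight 1/225
  (W=2, U=2, Z=2, X=1, Y=0) weight 1/900
  … 86 more
Group by Z:
  weight(Z=0) = 3/20
  weight(Z=1) = 7/60
  weight(Z=2) = 1/12
Total weight = 3/20 + 7/60 + 1/12 = 7/20
P(Z=0 | obs) = 3/20 / 7/20 = 3/7
P(Z=1 | obs) = 7/60 / 7/20 = 1/3
P(Z=2 | obs) = 1/12 / 7/20 = 5/21

P(Z=0) = 3/7, P(Z=1) = 1/3, P(Z=2) = 5/21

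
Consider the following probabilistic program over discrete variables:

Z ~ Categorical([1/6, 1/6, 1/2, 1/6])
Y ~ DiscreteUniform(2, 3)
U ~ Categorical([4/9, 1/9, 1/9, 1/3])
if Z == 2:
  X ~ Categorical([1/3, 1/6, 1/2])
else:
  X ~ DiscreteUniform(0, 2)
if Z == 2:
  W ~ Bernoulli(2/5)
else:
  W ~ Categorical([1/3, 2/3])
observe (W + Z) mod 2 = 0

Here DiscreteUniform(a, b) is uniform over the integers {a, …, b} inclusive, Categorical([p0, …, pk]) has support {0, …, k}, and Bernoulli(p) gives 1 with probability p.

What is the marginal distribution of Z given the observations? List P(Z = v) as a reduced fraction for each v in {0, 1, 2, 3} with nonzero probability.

P(Z=0) = 5/52, P(Z=1) = 5/26, P(Z=2) = 27/52, P(Z=3) = 5/26

Enumerate traces; 96 have nonzero weight after conditioning:
  (Z=0, Y=2, U=0, X=0, W=0) weight 1/243
  (Z=0, Y=2, U=0, X=1, W=0) weight 1/243
  (Z=0, Y=2, U=0, X=2, W=0) weight 1/243
  (Z=0, Y=2, U=1, X=0, W=0) weight 1/972
  (Z=0, Y=2, U=1, X=1, W=0) weight 1/972
  (Z=0, Y=2, U=1, X=2, W=0) weight 1/972
  (Z=0, Y=2, U=2, X=0, W=0) weight 1/972
  (Z=0, Y=2, U=2, X=1, W=0) weight 1/972
  (Z=1, Y=2, U=0, X=0, W=1) weight 2/243
  (Z=2, Y=2, U=0, X=0, W=0) weight 1/45
  … 86 more
Group by Z:
  weight(Z=0) = 1/18
  weight(Z=1) = 1/9
  weight(Z=2) = 3/10
  weight(Z=3) = 1/9
Total weight = 1/18 + 1/9 + 3/10 + 1/9 = 26/45
P(Z=0 | obs) = 1/18 / 26/45 = 5/52
P(Z=1 | obs) = 1/9 / 26/45 = 5/26
P(Z=2 | obs) = 3/10 / 26/45 = 27/52
P(Z=3 | obs) = 1/9 / 26/45 = 5/26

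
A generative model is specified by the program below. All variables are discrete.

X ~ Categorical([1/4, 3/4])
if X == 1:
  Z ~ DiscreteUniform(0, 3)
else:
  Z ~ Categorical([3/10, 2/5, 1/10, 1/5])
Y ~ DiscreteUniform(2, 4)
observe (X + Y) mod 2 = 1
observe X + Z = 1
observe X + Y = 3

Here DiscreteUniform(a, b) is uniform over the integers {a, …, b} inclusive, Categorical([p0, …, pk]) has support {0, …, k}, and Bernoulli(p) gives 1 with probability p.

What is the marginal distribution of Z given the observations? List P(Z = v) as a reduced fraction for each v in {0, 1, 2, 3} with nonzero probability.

P(Z=0) = 15/23, P(Z=1) = 8/23

Enumerate traces; 2 have nonzero weight after conditioning:
  (X=0, Z=1, Y=3) weight 1/30
  (X=1, Z=0, Y=2) weight 1/16
Group by Z:
  weight(Z=0) = 1/16
  weight(Z=1) = 1/30
Total weight = 1/16 + 1/30 = 23/240
P(Z=0 | obs) = 1/16 / 23/240 = 15/23
P(Z=1 | obs) = 1/30 / 23/240 = 8/23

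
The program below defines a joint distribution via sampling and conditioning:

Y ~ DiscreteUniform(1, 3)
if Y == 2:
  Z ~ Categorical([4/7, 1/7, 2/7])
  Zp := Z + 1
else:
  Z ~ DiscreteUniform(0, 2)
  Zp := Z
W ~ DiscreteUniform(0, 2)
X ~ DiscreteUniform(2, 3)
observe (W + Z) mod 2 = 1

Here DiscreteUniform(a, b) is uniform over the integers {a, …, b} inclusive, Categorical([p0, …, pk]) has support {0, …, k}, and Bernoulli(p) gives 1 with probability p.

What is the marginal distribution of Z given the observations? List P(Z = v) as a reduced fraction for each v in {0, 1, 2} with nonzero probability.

P(Z=0) = 13/40, P(Z=1) = 17/40, P(Z=2) = 1/4

Enumerate traces; 24 have nonzero weight after conditioning:
  (Y=1, Z=0, W=1, X=2) weight 1/54
  (Y=1, Z=0, W=1, X=3) weight 1/54
  (Y=1, Z=1, W=0, X=2) weight 1/54
  (Y=1, Z=1, W=0, X=3) weight 1/54
  (Y=1, Z=1, W=2, X=2) weight 1/54
  (Y=1, Z=1, W=2, X=3) weight 1/54
  (Y=1, Z=2, W=1, X=2) weight 1/54
  (Y=1, Z=2, W=1, X=3) weight 1/54
  … 16 more
Group by Z:
  weight(Z=0) = 26/189
  weight(Z=1) = 34/189
  weight(Z=2) = 20/189
Total weight = 26/189 + 34/189 + 20/189 = 80/189
P(Z=0 | obs) = 26/189 / 80/189 = 13/40
P(Z=1 | obs) = 34/189 / 80/189 = 17/40
P(Z=2 | obs) = 20/189 / 80/189 = 1/4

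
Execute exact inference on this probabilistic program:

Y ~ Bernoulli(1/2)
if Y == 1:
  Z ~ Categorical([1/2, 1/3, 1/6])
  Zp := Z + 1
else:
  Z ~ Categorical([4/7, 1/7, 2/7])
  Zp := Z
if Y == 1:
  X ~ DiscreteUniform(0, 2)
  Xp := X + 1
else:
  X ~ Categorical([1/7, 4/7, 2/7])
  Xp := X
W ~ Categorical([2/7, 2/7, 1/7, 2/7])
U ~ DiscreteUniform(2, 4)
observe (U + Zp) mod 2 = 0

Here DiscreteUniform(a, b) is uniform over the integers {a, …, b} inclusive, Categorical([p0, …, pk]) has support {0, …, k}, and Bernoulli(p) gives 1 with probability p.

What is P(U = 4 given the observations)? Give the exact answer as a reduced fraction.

P(U = 4 | obs) = 25/67

Enumerate traces; 108 have nonzero weight after conditioning:
  (Y=0, Z=0, X=0, W=0, U=2) weight 4/1029
  (Y=0, Z=0, X=0, W=0, U=4) weight 4/1029
  (Y=0, Z=0, X=0, W=1, U=2) weight 4/1029
  (Y=0, Z=0, X=0, W=1, U=4) weight 4/1029
  (Y=0, Z=0, X=0, W=2, U=2) weight 2/1029
  (Y=0, Z=0, X=0, W=2, U=4) weight 2/1029
  (Y=0, Z=0, X=0, W=3, U=2) weight 4/1029
  (Y=0, Z=0, X=0, W=3, U=4) weight 4/1029
  (Y=0, Z=1, X=0, W=0, U=3) weight 1/1029
  … 99 more
Group by U:
  weight(U=2) = 25/126
  weight(U=3) = 17/126
  weight(U=4) = 25/126
Total weight = 25/126 + 17/126 + 25/126 = 67/126
P(U=2 | obs) = 25/126 / 67/126 = 25/67
P(U=3 | obs) = 17/126 / 67/126 = 17/67
P(U=4 | obs) = 25/126 / 67/126 = 25/67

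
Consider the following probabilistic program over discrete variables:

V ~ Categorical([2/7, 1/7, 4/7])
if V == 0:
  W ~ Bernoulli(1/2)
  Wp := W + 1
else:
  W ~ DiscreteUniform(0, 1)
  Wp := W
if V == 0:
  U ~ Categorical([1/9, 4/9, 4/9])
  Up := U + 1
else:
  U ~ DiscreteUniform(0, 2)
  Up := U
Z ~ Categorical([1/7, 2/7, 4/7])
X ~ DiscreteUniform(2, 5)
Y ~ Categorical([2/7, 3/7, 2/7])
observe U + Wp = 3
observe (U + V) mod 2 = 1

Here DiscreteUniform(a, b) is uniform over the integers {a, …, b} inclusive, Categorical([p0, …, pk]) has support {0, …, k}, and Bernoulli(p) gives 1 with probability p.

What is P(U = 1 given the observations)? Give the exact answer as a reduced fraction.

Enumerate traces; 72 have nonzero weight after conditioning:
  (V=0, W=1, U=1, Z=0, X=2, Y=0) weight 2/3087
  (V=0, W=1, U=1, Z=0, X=2, Y=1) weight 1/1029
  (V=0, W=1, U=1, Z=0, X=2, Y=2) weight 2/3087
  (V=0, W=1, U=1, Z=0, X=3, Y=0) weight 2/3087
  (V=0, W=1, U=1, Z=0, X=3, Y=1) weight 1/1029
  (V=0, W=1, U=1, Z=0, X=3, Y=2) weight 2/3087
  (V=0, W=1, U=1, Z=0, X=4, Y=0) weight 2/3087
  (V=0, W=1, U=1, Z=0, X=4, Y=1) weight 1/1029
  (V=1, W=1, U=2, Z=0, X=2, Y=0) weight 1/4116
  … 63 more
Group by U:
  weight(U=1) = 4/63
  weight(U=2) = 1/42
Total weight = 4/63 + 1/42 = 11/126
P(U=1 | obs) = 4/63 / 11/126 = 8/11
P(U=2 | obs) = 1/42 / 11/126 = 3/11

P(U = 1 | obs) = 8/11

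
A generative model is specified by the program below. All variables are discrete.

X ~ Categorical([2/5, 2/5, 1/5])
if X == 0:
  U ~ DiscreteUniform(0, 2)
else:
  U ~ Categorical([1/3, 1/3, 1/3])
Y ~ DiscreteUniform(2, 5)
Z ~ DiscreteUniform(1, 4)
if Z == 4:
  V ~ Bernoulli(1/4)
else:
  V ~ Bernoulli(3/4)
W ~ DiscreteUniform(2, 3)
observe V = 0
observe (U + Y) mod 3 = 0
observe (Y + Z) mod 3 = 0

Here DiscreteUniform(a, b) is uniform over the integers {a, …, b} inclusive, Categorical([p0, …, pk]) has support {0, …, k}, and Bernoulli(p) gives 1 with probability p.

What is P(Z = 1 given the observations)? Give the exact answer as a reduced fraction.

Enumerate traces; 36 have nonzero weight after conditioning:
  (X=0, U=0, Y=3, Z=3, V=0, W=2) weight 1/960
  (X=0, U=0, Y=3, Z=3, V=0, W=3) weight 1/960
  (X=0, U=1, Y=2, Z=1, V=0, W=2) weight 1/960
  (X=0, U=1, Y=2, Z=1, V=0, W=3) weight 1/960
  (X=0, U=1, Y=2, Z=4, V=0, W=2) weight 1/320
  (X=0, U=1, Y=2, Z=4, V=0, W=3) weight 1/320
  (X=0, U=1, Y=5, Z=1, V=0, W=2) weight 1/960
  (X=0, U=1, Y=5, Z=1, V=0, W=3) weight 1/960
  (X=0, U=2, Y=4, Z=2, V=0, W=2) weight 1/960
  … 27 more
Group by Z:
  weight(Z=1) = 1/96
  weight(Z=2) = 1/192
  weight(Z=3) = 1/192
  weight(Z=4) = 1/32
Total weight = 1/96 + 1/192 + 1/192 + 1/32 = 5/96
P(Z=1 | obs) = 1/96 / 5/96 = 1/5
P(Z=2 | obs) = 1/192 / 5/96 = 1/10
P(Z=3 | obs) = 1/192 / 5/96 = 1/10
P(Z=4 | obs) = 1/32 / 5/96 = 3/5

P(Z = 1 | obs) = 1/5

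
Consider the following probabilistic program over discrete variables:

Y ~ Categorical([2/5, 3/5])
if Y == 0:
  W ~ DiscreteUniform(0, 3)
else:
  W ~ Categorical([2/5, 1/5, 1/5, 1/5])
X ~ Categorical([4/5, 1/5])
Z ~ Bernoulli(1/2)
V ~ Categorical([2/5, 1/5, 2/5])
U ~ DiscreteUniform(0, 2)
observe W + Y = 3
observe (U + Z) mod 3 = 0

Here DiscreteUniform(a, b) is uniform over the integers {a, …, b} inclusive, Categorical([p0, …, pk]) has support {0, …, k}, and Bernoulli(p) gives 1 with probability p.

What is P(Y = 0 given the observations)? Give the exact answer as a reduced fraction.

Enumerate traces; 24 have nonzero weight after conditioning:
  (Y=0, W=3, X=0, Z=0, V=0, U=0) weight 2/375
  (Y=0, W=3, X=0, Z=0, V=1, U=0) weight 1/375
  (Y=0, W=3, X=0, Z=0, V=2, U=0) weight 2/375
  (Y=0, W=3, X=0, Z=1, V=0, U=2) weight 2/375
  (Y=0, W=3, X=0, Z=1, V=1, U=2) weight 1/375
  (Y=0, W=3, X=0, Z=1, V=2, U=2) weight 2/375
  (Y=0, W=3, X=1, Z=0, V=0, U=0) weight 1/750
  (Y=0, W=3, X=1, Z=0, V=1, U=0) weight 1/1500
  (Y=1, W=2, X=0, Z=0, V=0, U=0) weight 4/625
  … 15 more
Group by Y:
  weight(Y=0) = 1/30
  weight(Y=1) = 1/25
Total weight = 1/30 + 1/25 = 11/150
P(Y=0 | obs) = 1/30 / 11/150 = 5/11
P(Y=1 | obs) = 1/25 / 11/150 = 6/11

P(Y = 0 | obs) = 5/11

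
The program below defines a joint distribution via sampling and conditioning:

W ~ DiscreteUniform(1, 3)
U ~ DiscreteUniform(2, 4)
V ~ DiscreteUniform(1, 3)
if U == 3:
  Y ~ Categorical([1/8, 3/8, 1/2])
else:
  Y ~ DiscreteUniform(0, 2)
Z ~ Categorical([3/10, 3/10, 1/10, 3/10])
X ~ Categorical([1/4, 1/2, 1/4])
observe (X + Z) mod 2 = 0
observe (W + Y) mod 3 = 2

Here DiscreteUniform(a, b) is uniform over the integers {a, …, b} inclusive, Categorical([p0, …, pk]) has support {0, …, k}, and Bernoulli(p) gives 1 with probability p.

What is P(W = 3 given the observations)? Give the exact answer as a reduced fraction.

Enumerate traces; 162 have nonzero weight after conditioning:
  (W=1, U=2, V=1, Y=1, Z=0, X=0) weight 1/1080
  (W=1, U=2, V=1, Y=1, Z=0, X=2) weight 1/1080
  (W=1, U=2, V=1, Y=1, Z=1, X=1) weight 1/540
  (W=1, U=2, V=1, Y=1, Z=2, X=0) weight 1/3240
  (W=1, U=2, V=1, Y=1, Z=2, X=2) weight 1/3240
  (W=1, U=2, V=1, Y=1, Z=3, X=1) weight 1/540
  (W=1, U=2, V=2, Y=1, Z=0, X=0) weight 1/1080
  (W=1, U=2, V=2, Y=1, Z=0, X=2) weight 1/1080
  (W=2, U=2, V=1, Y=0, Z=0, X=0) weight 1/1080
  (W=3, U=2, V=1, Y=2, Z=0, X=0) weight 1/1080
  … 152 more
Group by W:
  weight(W=1) = 25/432
  weight(W=2) = 19/432
  weight(W=3) = 7/108
Total weight = 25/432 + 19/432 + 7/108 = 1/6
P(W=1 | obs) = 25/432 / 1/6 = 25/72
P(W=2 | obs) = 19/432 / 1/6 = 19/72
P(W=3 | obs) = 7/108 / 1/6 = 7/18

P(W = 3 | obs) = 7/18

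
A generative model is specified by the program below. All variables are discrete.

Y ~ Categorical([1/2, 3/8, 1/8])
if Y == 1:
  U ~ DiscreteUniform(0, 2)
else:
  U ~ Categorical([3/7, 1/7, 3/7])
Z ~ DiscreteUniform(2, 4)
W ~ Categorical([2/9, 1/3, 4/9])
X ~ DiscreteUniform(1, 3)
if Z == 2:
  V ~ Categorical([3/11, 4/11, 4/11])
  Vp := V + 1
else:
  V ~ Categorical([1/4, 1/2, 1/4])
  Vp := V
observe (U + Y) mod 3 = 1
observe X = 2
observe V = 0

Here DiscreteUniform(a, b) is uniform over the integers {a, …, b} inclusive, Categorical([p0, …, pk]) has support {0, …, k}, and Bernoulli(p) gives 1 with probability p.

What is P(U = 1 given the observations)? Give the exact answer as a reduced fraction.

Enumerate traces; 27 have nonzero weight after conditioning:
  (Y=0, U=1, Z=2, W=0, X=2, V=0) weight 1/2079
  (Y=0, U=1, Z=2, W=1, X=2, V=0) weight 1/1386
  (Y=0, U=1, Z=2, W=2, X=2, V=0) weight 2/2079
  (Y=0, U=1, Z=3, W=0, X=2, V=0) weight 1/2268
  (Y=0, U=1, Z=3, W=1, X=2, V=0) weight 1/1512
  (Y=0, U=1, Z=3, W=2, X=2, V=0) weight 1/1134
  (Y=0, U=1, Z=4, W=0, X=2, V=0) weight 1/2268
  (Y=0, U=1, Z=4, W=1, X=2, V=0) weight 1/1512
  (Y=1, U=0, Z=2, W=0, X=2, V=0) weight 1/1188
  (Y=2, U=2, Z=2, W=0, X=2, V=0) weight 1/2772
  … 17 more
Group by U:
  weight(U=0) = 17/1584
  weight(U=1) = 17/2772
  weight(U=2) = 17/3696
Total weight = 17/1584 + 17/2772 + 17/3696 = 17/792
P(U=0 | obs) = 17/1584 / 17/792 = 1/2
P(U=1 | obs) = 17/2772 / 17/792 = 2/7
P(U=2 | obs) = 17/3696 / 17/792 = 3/14

P(U = 1 | obs) = 2/7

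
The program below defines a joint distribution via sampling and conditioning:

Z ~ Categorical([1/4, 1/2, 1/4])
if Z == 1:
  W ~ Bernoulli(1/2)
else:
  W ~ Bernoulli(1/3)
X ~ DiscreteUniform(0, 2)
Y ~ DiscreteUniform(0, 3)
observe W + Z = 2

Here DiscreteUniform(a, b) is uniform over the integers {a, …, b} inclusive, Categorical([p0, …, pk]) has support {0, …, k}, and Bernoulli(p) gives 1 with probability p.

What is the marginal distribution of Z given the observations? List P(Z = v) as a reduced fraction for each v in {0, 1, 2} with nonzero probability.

P(Z=1) = 3/5, P(Z=2) = 2/5

Enumerate traces; 24 have nonzero weight after conditioning:
  (Z=1, W=1, X=0, Y=0) weight 1/48
  (Z=1, W=1, X=0, Y=1) weight 1/48
  (Z=1, W=1, X=0, Y=2) weight 1/48
  (Z=1, W=1, X=0, Y=3) weight 1/48
  (Z=1, W=1, X=1, Y=0) weight 1/48
  (Z=1, W=1, X=1, Y=1) weight 1/48
  (Z=1, W=1, X=1, Y=2) weight 1/48
  (Z=1, W=1, X=1, Y=3) weight 1/48
  (Z=2, W=0, X=0, Y=0) weight 1/72
  … 15 more
Group by Z:
  weight(Z=1) = 1/4
  weight(Z=2) = 1/6
Total weight = 1/4 + 1/6 = 5/12
P(Z=1 | obs) = 1/4 / 5/12 = 3/5
P(Z=2 | obs) = 1/6 / 5/12 = 2/5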